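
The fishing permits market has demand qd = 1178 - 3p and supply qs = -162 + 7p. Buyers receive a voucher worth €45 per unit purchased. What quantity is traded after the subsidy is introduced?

Pre-subsidy: 1178 - 3p = -162 + 7p gives p* = 134, q* = 776.
With the rebate, buyers effectively pay pb = ps − 45, where ps is the price sellers receive.
Demand in terms of ps becomes qd = 1178 − 3(ps − 45) = 1313 - 3ps. Setting this equal to supply: 1313 - 3ps = -162 + 7ps, so ps = 147.5.
Buyers pay pb = 147.5 − 45 = 102.5; q' = -162 + 7·147.5 = 870.5.

q' = 870.5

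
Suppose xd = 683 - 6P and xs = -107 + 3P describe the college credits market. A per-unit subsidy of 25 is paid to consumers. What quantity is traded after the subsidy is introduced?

x' = 619/3

Pre-subsidy: 683 - 6P = -107 + 3P gives P* = 790/9, x* = 469/3.
With the rebate, buyers effectively pay Pb = Ps − 25, where Ps is the price sellers receive.
Demand in terms of Ps becomes xd = 683 − 6(Ps − 25) = 833 - 6Ps. Setting this equal to supply: 833 - 6Ps = -107 + 3Ps, so Ps = 940/9.
Buyers pay Pb = 940/9 − 25 = 715/9; x' = -107 + 3·(940/9) = 619/3.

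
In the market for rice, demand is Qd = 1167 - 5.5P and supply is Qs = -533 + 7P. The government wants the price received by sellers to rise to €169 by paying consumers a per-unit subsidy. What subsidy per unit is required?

Required subsidy s = €75 per unit

At a seller price of 169, quantity supplied is -533 + 7·169 = 650.
Buyers absorb 650 only when they pay Pb with 1167 − 5.5·Pb = 650, i.e. Pb = 94.
s = Ps − Pb = 169 − 94 = 75.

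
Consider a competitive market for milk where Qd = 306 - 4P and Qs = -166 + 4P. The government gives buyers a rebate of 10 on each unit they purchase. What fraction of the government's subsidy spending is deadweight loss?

Pre-subsidy: 306 - 4P = -166 + 4P gives P* = 59, Q* = 70.
With the rebate, buyers effectively pay Pb = Ps − 10, where Ps is the price sellers receive.
Demand in terms of Ps becomes Qd = 306 − 4(Ps − 10) = 346 - 4Ps. Setting this equal to supply: 346 - 4Ps = -166 + 4Ps, so Ps = 64.
Buyers pay Pb = 64 − 10 = 54; Q' = -166 + 4·64 = 90.
ΔCS = ½(70 + 90)(59 − 54) = 400; ΔPS = ½(70 + 90)(64 − 59) = 400.
Government spending = 10 × 90 = 900.
DWL = ½ × 10 × (90 − 70) = 100; fraction = 100 / 900 = 1/9.

DWL / government spending = 1/9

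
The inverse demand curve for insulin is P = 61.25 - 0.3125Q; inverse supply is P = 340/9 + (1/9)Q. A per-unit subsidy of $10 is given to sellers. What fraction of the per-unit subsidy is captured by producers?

Producer share = 16/61

Pre-subsidy: 61.25 - 0.3125Q = 340/9 + (1/9)Q gives Q* = 3380/61 and P* = 2680/61.
With the subsidy, sellers receive Ps = Pb + 10 for each unit, where Pb is the price buyers pay.
On the curves, Pb = 61.25 - 0.3125Q and Ps = 340/9 + (1/9)Q; the wedge Ps − Pb = 10 gives 340/9 + (1/9)Q − (61.25 - 0.3125Q) = 10, so Q' = 4820/61.
Then Pb = 61.25 − 0.3125·(4820/61) = 2230/61 and Ps = 340/9 + (1/9)·(4820/61) = 2840/61.
Buyers' price falls by P* − Pb = 2680/61 − 2230/61 = 450/61; sellers' price rises by Ps − P* = 2840/61 − 2680/61 = 160/61.
So producers capture (160/61)/10 = 16/61 of each unit of subsidy.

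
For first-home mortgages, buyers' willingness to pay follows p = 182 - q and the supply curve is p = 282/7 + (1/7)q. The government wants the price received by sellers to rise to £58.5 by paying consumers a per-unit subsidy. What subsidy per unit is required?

Required subsidy s = £4 per unit

At a seller price of 58.5, quantity supplied is -282 + 7·58.5 = 127.5.
Buyers absorb 127.5 only when they pay pb = 182 − 1·127.5 = 54.5.
s = ps − pb = 58.5 − 54.5 = 4.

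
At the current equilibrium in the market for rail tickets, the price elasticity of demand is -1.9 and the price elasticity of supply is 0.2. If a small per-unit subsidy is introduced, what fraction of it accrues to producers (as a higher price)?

For a small subsidy around the equilibrium, the benefit split depends on the relative slopes, which at a point are proportional to the elasticities.
Buyer share = εs/(εs + |εd|) = 0.2/(0.2 + 1.9) = 2/21; seller share = |εd|/(εs + |εd|) = 19/21.
So producers capture 19/21 of the subsidy.

Producer share = 19/21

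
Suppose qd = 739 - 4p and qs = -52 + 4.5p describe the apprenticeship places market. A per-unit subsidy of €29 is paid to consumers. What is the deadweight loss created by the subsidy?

Deadweight loss = 15138/17

Pre-subsidy: 739 - 4p = -52 + 4.5p gives p* = 1582/17, q* = 6235/17.
With the rebate, buyers effectively pay pb = ps − 29, where ps is the price sellers receive.
Demand in terms of ps becomes qd = 739 − 4(ps − 29) = 855 - 4ps. Setting this equal to supply: 855 - 4ps = -52 + 4.5ps, so ps = 1814/17.
Buyers pay pb = 1814/17 − 29 = 1321/17; q' = -52 + 4.5·(1814/17) = 7279/17.
The subsidy expands output by 7279/17 − 6235/17 = 1044/17 past the efficient level; on those units the gap between marginal cost and willingness to pay runs from 0 up to 29.
DWL = ½ × 29 × 1044/17 = 15138/17.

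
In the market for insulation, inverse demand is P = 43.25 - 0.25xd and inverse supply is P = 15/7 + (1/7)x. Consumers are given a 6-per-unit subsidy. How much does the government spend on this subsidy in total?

Government cost = 7914/11

Pre-subsidy: 43.25 - 0.25x = 15/7 + (1/7)x gives x* = 1151/11 and P* = 188/11.
With the rebate, buyers effectively pay Pb = Ps − 6, where Ps is the price sellers receive.
On the curves, Pb = 43.25 - 0.25x and Ps = 15/7 + (1/7)x; the wedge Ps − Pb = 6 gives 15/7 + (1/7)x − (43.25 - 0.25x) = 6, so x' = 1319/11.
Then Pb = 43.25 − 0.25·(1319/11) = 146/11 and Ps = 15/7 + (1/7)·(1319/11) = 212/11.
Government outlay = subsidy × quantity = 6 × 1319/11 = 7914/11.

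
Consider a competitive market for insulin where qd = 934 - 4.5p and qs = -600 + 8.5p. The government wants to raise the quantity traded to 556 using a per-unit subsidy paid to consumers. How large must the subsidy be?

At q = 556, invert demand for the buyer price: pb = (934 − 556)/4.5 = 84; invert supply for the seller price: ps = (556 − (-600))/8.5 = 136.
The subsidy must fill the gap: s = ps − pb = 136 − 84 = 52.

Required subsidy s = 52 per unit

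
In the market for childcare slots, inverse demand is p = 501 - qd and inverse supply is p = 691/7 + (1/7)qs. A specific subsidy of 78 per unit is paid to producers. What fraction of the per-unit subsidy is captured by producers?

Pre-subsidy: 501 - q = 691/7 + (1/7)q gives q* = 352 and p* = 149.
With the subsidy, sellers receive ps = pb + 78 for each unit, where pb is the price buyers pay.
On the curves, pb = 501 - q and ps = 691/7 + (1/7)q; the wedge ps − pb = 78 gives 691/7 + (1/7)q − (501 - q) = 78, so q' = 420.25.
Then pb = 501 − 1·420.25 = 80.75 and ps = 691/7 + (1/7)·420.25 = 158.75.
Buyers' price falls by p* − pb = 149 − 80.75 = 68.25; sellers' price rises by ps − p* = 158.75 − 149 = 9.75.
So producers capture 9.75/78 = 0.125 of each unit of subsidy.

Producer share = 0.125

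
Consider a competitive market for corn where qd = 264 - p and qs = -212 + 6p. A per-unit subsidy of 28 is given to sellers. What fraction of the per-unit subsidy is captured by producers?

Producer share = 1/7

Pre-subsidy: 264 - p = -212 + 6p gives p* = 68, q* = 196.
With the subsidy, sellers receive ps = pb + 28 for each unit, where pb is the price buyers pay.
Supply in terms of pb becomes qs = -212 + 6(pb + 28) = -44 + 6pb. Setting this equal to demand: 264 - pb = -44 + 6pb, so pb = 44.
Sellers receive ps = 44 + 28 = 72; q' = 264 − 1·44 = 220.
Buyers' price falls by p* − pb = 68 − 44 = 24; sellers' price rises by ps − p* = 72 − 68 = 4.
So producers capture 4/28 = 1/7 of each unit of subsidy.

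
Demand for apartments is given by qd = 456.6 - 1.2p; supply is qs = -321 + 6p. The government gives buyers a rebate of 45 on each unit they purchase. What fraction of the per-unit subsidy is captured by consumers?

Consumer share = 5/6

Pre-subsidy: 456.6 - 1.2p = -321 + 6p gives p* = 108, q* = 327.
With the rebate, buyers effectively pay pb = ps − 45, where ps is the price sellers receive.
Demand in terms of ps becomes qd = 456.6 − 1.2(ps − 45) = 510.6 - 1.2ps. Setting this equal to supply: 510.6 - 1.2ps = -321 + 6ps, so ps = 115.5.
Buyers pay pb = 115.5 − 45 = 70.5; q' = -321 + 6·115.5 = 372.
Buyers' price falls by p* − pb = 108 − 70.5 = 37.5; sellers' price rises by ps − p* = 115.5 − 108 = 7.5.
So consumers capture 37.5/45 = 5/6 of each unit of subsidy.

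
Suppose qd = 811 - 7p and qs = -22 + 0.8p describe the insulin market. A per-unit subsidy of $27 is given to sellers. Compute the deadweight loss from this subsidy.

Deadweight loss = 3402/13

Pre-subsidy: 811 - 7p = -22 + 0.8p gives p* = 4165/39, q* = 2474/39.
With the subsidy, sellers receive ps = pb + 27 for each unit, where pb is the price buyers pay.
Supply in terms of pb becomes qs = -22 + 0.8(pb + 27) = -0.4 + 0.8pb. Setting this equal to demand: 811 - 7pb = -0.4 + 0.8pb, so pb = 4057/39.
Sellers receive ps = 4057/39 + 27 = 5110/39; q' = 811 − 7·(4057/39) = 3230/39.
The subsidy expands output by 3230/39 − 2474/39 = 252/13 past the efficient level; on those units the gap between marginal cost and willingness to pay runs from 0 up to 27.
DWL = ½ × 27 × 252/13 = 3402/13.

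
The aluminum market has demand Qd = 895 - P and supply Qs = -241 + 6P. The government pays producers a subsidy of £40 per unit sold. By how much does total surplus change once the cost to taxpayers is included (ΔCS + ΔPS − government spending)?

Net change in total surplus = -4800/7

Pre-subsidy: 895 - P = -241 + 6P gives P* = 1136/7, Q* = 5129/7.
With the subsidy, sellers receive Ps = Pb + 40 for each unit, where Pb is the price buyers pay.
Supply in terms of Pb becomes Qs = -241 + 6(Pb + 40) = -1 + 6Pb. Setting this equal to demand: 895 - Pb = -1 + 6Pb, so Pb = 128.
Sellers receive Ps = 128 + 40 = 168; Q' = 895 − 1·128 = 767.
ΔCS = ½(5129/7 + 767)(1136/7 − 128) = 1259760/49; ΔPS = ½(5129/7 + 767)(168 − 1136/7) = 209960/49.
Government spending = 40 × 767 = 30680.
Net change = 1259760/49 + 209960/49 − 30680 = -4800/7. The loss equals the DWL triangle ½·40·240/7.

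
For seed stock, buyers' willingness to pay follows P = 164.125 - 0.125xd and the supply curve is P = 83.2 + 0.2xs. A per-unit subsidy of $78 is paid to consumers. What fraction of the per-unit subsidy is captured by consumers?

Consumer share = 5/13

Pre-subsidy: 164.125 - 0.125x = 83.2 + 0.2x gives x* = 249 and P* = 133.
With the rebate, buyers effectively pay Pb = Ps − 78, where Ps is the price sellers receive.
On the curves, Pb = 164.125 - 0.125x and Ps = 83.2 + 0.2x; the wedge Ps − Pb = 78 gives 83.2 + 0.2x − (164.125 - 0.125x) = 78, so x' = 489.
Then Pb = 164.125 − 0.125·489 = 103 and Ps = 83.2 + 0.2·489 = 181.
Buyers' price falls by P* − Pb = 133 − 103 = 30; sellers' price rises by Ps − P* = 181 − 133 = 48.
So consumers capture 30/78 = 5/13 of each unit of subsidy.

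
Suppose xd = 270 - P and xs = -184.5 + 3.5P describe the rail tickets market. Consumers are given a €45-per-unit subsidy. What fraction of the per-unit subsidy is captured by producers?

Producer share = 2/9

Pre-subsidy: 270 - P = -184.5 + 3.5P gives P* = 101, x* = 169.
With the rebate, buyers effectively pay Pb = Ps − 45, where Ps is the price sellers receive.
Demand in terms of Ps becomes xd = 270 − 1(Ps − 45) = 315 - Ps. Setting this equal to supply: 315 - Ps = -184.5 + 3.5Ps, so Ps = 111.
Buyers pay Pb = 111 − 45 = 66; x' = -184.5 + 3.5·111 = 204.
Buyers' price falls by P* − Pb = 101 − 66 = 35; sellers' price rises by Ps − P* = 111 − 101 = 10.
So producers capture 10/45 = 2/9 of each unit of subsidy.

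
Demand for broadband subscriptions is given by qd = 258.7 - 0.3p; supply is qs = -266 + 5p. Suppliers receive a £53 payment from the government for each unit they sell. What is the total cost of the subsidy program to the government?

Pre-subsidy: 258.7 - 0.3p = -266 + 5p gives p* = 99, q* = 229.
With the subsidy, sellers receive ps = pb + 53 for each unit, where pb is the price buyers pay.
Supply in terms of pb becomes qs = -266 + 5(pb + 53) = -1 + 5pb. Setting this equal to demand: 258.7 - 0.3pb = -1 + 5pb, so pb = 49.
Sellers receive ps = 49 + 53 = 102; q' = 258.7 − 0.3·49 = 244.
Government outlay = subsidy × quantity = 53 × 244 = 12932.

Government cost = £12932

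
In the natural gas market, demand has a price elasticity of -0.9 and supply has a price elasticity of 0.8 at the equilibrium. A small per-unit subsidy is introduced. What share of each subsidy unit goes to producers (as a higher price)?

Producer share = 9/17

For a small subsidy around the equilibrium, the benefit split depends on the relative slopes, which at a point are proportional to the elasticities.
Buyer share = εs/(εs + |εd|) = 0.8/(0.8 + 0.9) = 8/17; seller share = |εd|/(εs + |εd|) = 9/17.
So producers capture 9/17 of the subsidy.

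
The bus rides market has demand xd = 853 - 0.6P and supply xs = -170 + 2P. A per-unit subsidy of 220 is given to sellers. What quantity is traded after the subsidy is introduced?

Pre-subsidy: 853 - 0.6P = -170 + 2P gives P* = 5115/13, x* = 8020/13.
With the subsidy, sellers receive Ps = Pb + 220 for each unit, where Pb is the price buyers pay.
Supply in terms of Pb becomes xs = -170 + 2(Pb + 220) = 270 + 2Pb. Setting this equal to demand: 853 - 0.6Pb = 270 + 2Pb, so Pb = 2915/13.
Sellers receive Ps = 2915/13 + 220 = 5775/13; x' = 853 − 0.6·(2915/13) = 9340/13.

x' = 9340/13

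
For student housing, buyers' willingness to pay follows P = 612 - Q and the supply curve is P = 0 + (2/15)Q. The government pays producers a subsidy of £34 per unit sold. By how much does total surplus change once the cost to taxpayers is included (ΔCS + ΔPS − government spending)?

Pre-subsidy: 612 - Q = 0 + (2/15)Q gives Q* = 540 and P* = 72.
With the subsidy, sellers receive Ps = Pb + 34 for each unit, where Pb is the price buyers pay.
On the curves, Pb = 612 - Q and Ps = 0 + (2/15)Q; the wedge Ps − Pb = 34 gives 0 + (2/15)Q − (612 - Q) = 34, so Q' = 570.
Then Pb = 612 − 1·570 = 42 and Ps = 0 + (2/15)·570 = 76.
ΔCS = ½(540 + 570)(72 − 42) = 16650; ΔPS = ½(540 + 570)(76 − 72) = 2220.
Government spending = 34 × 570 = 19380.
Net change = 16650 + 2220 − 19380 = -510. The loss equals the DWL triangle ½·34·30.

Net change in total surplus = -£510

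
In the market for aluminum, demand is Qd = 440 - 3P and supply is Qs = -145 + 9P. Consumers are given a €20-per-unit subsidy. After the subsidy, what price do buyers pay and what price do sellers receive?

Buyers pay €33.75; sellers receive €53.75

Pre-subsidy: 440 - 3P = -145 + 9P gives P* = 48.75, Q* = 293.75.
With the rebate, buyers effectively pay Pb = Ps − 20, where Ps is the price sellers receive.
Demand in terms of Ps becomes Qd = 440 − 3(Ps − 20) = 500 - 3Ps. Setting this equal to supply: 500 - 3Ps = -145 + 9Ps, so Ps = 53.75.
Buyers pay Pb = 53.75 − 20 = 33.75; Q' = -145 + 9·53.75 = 338.75.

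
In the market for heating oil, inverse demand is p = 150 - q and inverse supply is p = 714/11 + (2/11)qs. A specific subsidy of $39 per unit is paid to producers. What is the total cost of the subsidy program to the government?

Pre-subsidy: 150 - q = 714/11 + (2/11)q gives q* = 72 and p* = 78.
With the subsidy, sellers receive ps = pb + 39 for each unit, where pb is the price buyers pay.
On the curves, pb = 150 - q and ps = 714/11 + (2/11)q; the wedge ps − pb = 39 gives 714/11 + (2/11)q − (150 - q) = 39, so q' = 105.
Then pb = 150 − 1·105 = 45 and ps = 714/11 + (2/11)·105 = 84.
Government outlay = subsidy × quantity = 39 × 105 = 4095.

Government cost = $4095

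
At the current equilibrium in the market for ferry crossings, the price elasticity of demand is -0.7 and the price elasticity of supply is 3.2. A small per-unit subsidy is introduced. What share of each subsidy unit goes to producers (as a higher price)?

For a small subsidy around the equilibrium, the benefit split depends on the relative slopes, which at a point are proportional to the elasticities.
Buyer share = εs/(εs + |εd|) = 3.2/(3.2 + 0.7) = 32/39; seller share = |εd|/(εs + |εd|) = 7/39.
So producers capture 7/39 of the subsidy.

Producer share = 7/39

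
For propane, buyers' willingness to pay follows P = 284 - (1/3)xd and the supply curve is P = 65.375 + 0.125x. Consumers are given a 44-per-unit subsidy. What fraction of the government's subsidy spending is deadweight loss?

Pre-subsidy: 284 - (1/3)x = 65.375 + 0.125x gives x* = 477 and P* = 125.
With the rebate, buyers effectively pay Pb = Ps − 44, where Ps is the price sellers receive.
On the curves, Pb = 284 - (1/3)x and Ps = 65.375 + 0.125x; the wedge Ps − Pb = 44 gives 65.375 + 0.125x − (284 - (1/3)x) = 44, so x' = 573.
Then Pb = 284 − (1/3)·573 = 93 and Ps = 65.375 + 0.125·573 = 137.
ΔCS = ½(477 + 573)(125 − 93) = 16800; ΔPS = ½(477 + 573)(137 − 125) = 6300.
Government spending = 44 × 573 = 25212.
DWL = ½ × 44 × (573 − 477) = 2112; fraction = 2112 / 25212 = 16/191.

DWL / government spending = 16/191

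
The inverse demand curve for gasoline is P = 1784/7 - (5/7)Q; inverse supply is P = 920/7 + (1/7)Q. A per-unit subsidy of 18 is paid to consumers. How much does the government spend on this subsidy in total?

Pre-subsidy: 1784/7 - (5/7)Q = 920/7 + (1/7)Q gives Q* = 144 and P* = 152.
With the rebate, buyers effectively pay Pb = Ps − 18, where Ps is the price sellers receive.
On the curves, Pb = 1784/7 - (5/7)Q and Ps = 920/7 + (1/7)Q; the wedge Ps − Pb = 18 gives 920/7 + (1/7)Q − (1784/7 - (5/7)Q) = 18, so Q' = 165.
Then Pb = 1784/7 − (5/7)·165 = 137 and Ps = 920/7 + (1/7)·165 = 155.
Government outlay = subsidy × quantity = 18 × 165 = 2970.

Government cost = 2970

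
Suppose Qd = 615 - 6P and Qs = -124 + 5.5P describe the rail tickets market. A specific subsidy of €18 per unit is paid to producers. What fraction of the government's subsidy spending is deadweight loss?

Pre-subsidy: 615 - 6P = -124 + 5.5P gives P* = 1478/23, Q* = 5277/23.
With the subsidy, sellers receive Ps = Pb + 18 for each unit, where Pb is the price buyers pay.
Supply in terms of Pb becomes Qs = -124 + 5.5(Pb + 18) = -25 + 5.5Pb. Setting this equal to demand: 615 - 6Pb = -25 + 5.5Pb, so Pb = 1280/23.
Sellers receive Ps = 1280/23 + 18 = 1694/23; Q' = 615 − 6·(1280/23) = 6465/23.
ΔCS = ½(5277/23 + 6465/23)(1478/23 − 1280/23) = 1162458/529; ΔPS = ½(5277/23 + 6465/23)(1694/23 − 1478/23) = 1268136/529.
Government spending = 18 × 6465/23 = 116370/23.
DWL = ½ × 18 × (6465/23 − 5277/23) = 10692/23; fraction = (10692/23) / (116370/23) = 198/2155.

DWL / government spending = 198/2155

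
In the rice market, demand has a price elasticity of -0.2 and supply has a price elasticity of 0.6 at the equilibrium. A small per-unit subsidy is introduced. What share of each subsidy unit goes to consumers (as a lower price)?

Consumer share = 0.75

For a small subsidy around the equilibrium, the benefit split depends on the relative slopes, which at a point are proportional to the elasticities.
Buyer share = εs/(εs + |εd|) = 0.6/(0.6 + 0.2) = 0.75; seller share = |εd|/(εs + |εd|) = 0.25.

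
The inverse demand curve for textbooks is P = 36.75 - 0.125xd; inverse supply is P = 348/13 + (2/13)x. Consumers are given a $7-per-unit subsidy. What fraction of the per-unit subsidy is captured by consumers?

Consumer share = 13/29

Pre-subsidy: 36.75 - 0.125x = 348/13 + (2/13)x gives x* = 1038/29 and P* = 936/29.
With the rebate, buyers effectively pay Pb = Ps − 7, where Ps is the price sellers receive.
On the curves, Pb = 36.75 - 0.125x and Ps = 348/13 + (2/13)x; the wedge Ps − Pb = 7 gives 348/13 + (2/13)x − (36.75 - 0.125x) = 7, so x' = 1766/29.
Then Pb = 36.75 − 0.125·(1766/29) = 845/29 and Ps = 348/13 + (2/13)·(1766/29) = 1048/29.
Buyers' price falls by P* − Pb = 936/29 − 845/29 = 91/29; sellers' price rises by Ps − P* = 1048/29 − 936/29 = 112/29.
So consumers capture (91/29)/7 = 13/29 of each unit of subsidy.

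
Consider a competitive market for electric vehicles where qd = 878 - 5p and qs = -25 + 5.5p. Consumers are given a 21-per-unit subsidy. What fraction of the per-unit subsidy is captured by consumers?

Pre-subsidy: 878 - 5p = -25 + 5.5p gives p* = 86, q* = 448.
With the rebate, buyers effectively pay pb = ps − 21, where ps is the price sellers receive.
Demand in terms of ps becomes qd = 878 − 5(ps − 21) = 983 - 5ps. Setting this equal to supply: 983 - 5ps = -25 + 5.5ps, so ps = 96.
Buyers pay pb = 96 − 21 = 75; q' = -25 + 5.5·96 = 503.
Buyers' price falls by p* − pb = 86 − 75 = 11; sellers' price rises by ps − p* = 96 − 86 = 10.
So consumers capture 11/21 = 11/21 of each unit of subsidy.

Consumer share = 11/21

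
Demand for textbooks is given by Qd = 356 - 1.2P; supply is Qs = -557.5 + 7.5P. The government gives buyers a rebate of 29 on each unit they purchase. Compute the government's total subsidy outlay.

Government cost = 7540

Pre-subsidy: 356 - 1.2P = -557.5 + 7.5P gives P* = 105, Q* = 230.
With the rebate, buyers effectively pay Pb = Ps − 29, where Ps is the price sellers receive.
Demand in terms of Ps becomes Qd = 356 − 1.2(Ps − 29) = 390.8 - 1.2Ps. Setting this equal to supply: 390.8 - 1.2Ps = -557.5 + 7.5Ps, so Ps = 109.
Buyers pay Pb = 109 − 29 = 80; Q' = -557.5 + 7.5·109 = 260.
Government outlay = subsidy × quantity = 29 × 260 = 7540.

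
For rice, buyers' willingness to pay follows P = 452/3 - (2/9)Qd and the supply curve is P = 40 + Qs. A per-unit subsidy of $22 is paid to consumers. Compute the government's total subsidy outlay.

Pre-subsidy: 452/3 - (2/9)Q = 40 + Q gives Q* = 996/11 and P* = 1436/11.
With the rebate, buyers effectively pay Pb = Ps − 22, where Ps is the price sellers receive.
On the curves, Pb = 452/3 - (2/9)Q and Ps = 40 + Q; the wedge Ps − Pb = 22 gives 40 + Q − (452/3 - (2/9)Q) = 22, so Q' = 1194/11.
Then Pb = 452/3 − (2/9)·(1194/11) = 1392/11 and Ps = 40 + 1·(1194/11) = 1634/11.
Government outlay = subsidy × quantity = 22 × 1194/11 = 2388.

Government cost = $2388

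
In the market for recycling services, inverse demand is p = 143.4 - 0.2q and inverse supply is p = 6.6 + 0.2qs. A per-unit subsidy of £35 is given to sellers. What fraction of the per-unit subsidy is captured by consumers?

Consumer share = 0.5

Pre-subsidy: 143.4 - 0.2q = 6.6 + 0.2q gives q* = 342 and p* = 75.
With the subsidy, sellers receive ps = pb + 35 for each unit, where pb is the price buyers pay.
On the curves, pb = 143.4 - 0.2q and ps = 6.6 + 0.2q; the wedge ps − pb = 35 gives 6.6 + 0.2q − (143.4 - 0.2q) = 35, so q' = 429.5.
Then pb = 143.4 − 0.2·429.5 = 57.5 and ps = 6.6 + 0.2·429.5 = 92.5.
Buyers' price falls by p* − pb = 75 − 57.5 = 17.5; sellers' price rises by ps − p* = 92.5 − 75 = 17.5.
So consumers capture 17.5/35 = 0.5 of each unit of subsidy.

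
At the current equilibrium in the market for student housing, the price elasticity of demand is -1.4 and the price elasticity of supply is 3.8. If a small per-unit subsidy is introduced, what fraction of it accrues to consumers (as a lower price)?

For a small subsidy around the equilibrium, the benefit split depends on the relative slopes, which at a point are proportional to the elasticities.
Buyer share = εs/(εs + |εd|) = 3.8/(3.8 + 1.4) = 19/26; seller share = |εd|/(εs + |εd|) = 7/26.

Consumer share = 19/26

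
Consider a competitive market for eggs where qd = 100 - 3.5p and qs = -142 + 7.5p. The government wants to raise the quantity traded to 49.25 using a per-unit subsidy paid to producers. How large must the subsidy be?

At q = 49.25, invert demand for the buyer price: pb = (100 − 49.25)/3.5 = 14.5; invert supply for the seller price: ps = (49.25 − (-142))/7.5 = 25.5.
The subsidy must fill the gap: s = ps − pb = 25.5 − 14.5 = 11.

Required subsidy s = 11 per unit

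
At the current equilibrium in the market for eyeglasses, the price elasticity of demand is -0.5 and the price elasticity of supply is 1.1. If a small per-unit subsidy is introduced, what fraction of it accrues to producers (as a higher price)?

Producer share = 0.3125

For a small subsidy around the equilibrium, the benefit split depends on the relative slopes, which at a point are proportional to the elasticities.
Buyer share = εs/(εs + |εd|) = 1.1/(1.1 + 0.5) = 0.6875; seller share = |εd|/(εs + |εd|) = 0.3125.
So producers capture 0.3125 of the subsidy.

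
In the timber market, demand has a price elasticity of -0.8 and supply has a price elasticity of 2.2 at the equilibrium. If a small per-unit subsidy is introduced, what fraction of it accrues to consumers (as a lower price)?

For a small subsidy around the equilibrium, the benefit split depends on the relative slopes, which at a point are proportional to the elasticities.
Buyer share = εs/(εs + |εd|) = 2.2/(2.2 + 0.8) = 11/15; seller share = |εd|/(εs + |εd|) = 4/15.

Consumer share = 11/15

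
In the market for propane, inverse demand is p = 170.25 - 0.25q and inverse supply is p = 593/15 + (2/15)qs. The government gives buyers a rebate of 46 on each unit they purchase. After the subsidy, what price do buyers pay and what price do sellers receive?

Pre-subsidy: 170.25 - 0.25q = 593/15 + (2/15)q gives q* = 341 and p* = 85.
With the rebate, buyers effectively pay pb = ps − 46, where ps is the price sellers receive.
On the curves, pb = 170.25 - 0.25q and ps = 593/15 + (2/15)q; the wedge ps − pb = 46 gives 593/15 + (2/15)q − (170.25 - 0.25q) = 46, so q' = 461.
Then pb = 170.25 − 0.25·461 = 55 and ps = 593/15 + (2/15)·461 = 101.

Buyers pay 55; sellers receive 101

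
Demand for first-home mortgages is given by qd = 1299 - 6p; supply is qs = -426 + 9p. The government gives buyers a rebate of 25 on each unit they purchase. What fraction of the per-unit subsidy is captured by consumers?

Pre-subsidy: 1299 - 6p = -426 + 9p gives p* = 115, q* = 609.
With the rebate, buyers effectively pay pb = ps − 25, where ps is the price sellers receive.
Demand in terms of ps becomes qd = 1299 − 6(ps − 25) = 1449 - 6ps. Setting this equal to supply: 1449 - 6ps = -426 + 9ps, so ps = 125.
Buyers pay pb = 125 − 25 = 100; q' = -426 + 9·125 = 699.
Buyers' price falls by p* − pb = 115 − 100 = 15; sellers' price rises by ps − p* = 125 − 115 = 10.
So consumers capture 15/25 = 0.6 of each unit of subsidy.

Consumer share = 0.6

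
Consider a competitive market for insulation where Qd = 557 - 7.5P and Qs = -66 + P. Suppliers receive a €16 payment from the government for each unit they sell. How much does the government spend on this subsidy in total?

Government cost = 5824/17

Pre-subsidy: 557 - 7.5P = -66 + P gives P* = 1246/17, Q* = 124/17.
With the subsidy, sellers receive Ps = Pb + 16 for each unit, where Pb is the price buyers pay.
Supply in terms of Pb becomes Qs = -66 + 1(Pb + 16) = -50 + Pb. Setting this equal to demand: 557 - 7.5Pb = -50 + Pb, so Pb = 1214/17.
Sellers receive Ps = 1214/17 + 16 = 1486/17; Q' = 557 − 7.5·(1214/17) = 364/17.
Government outlay = subsidy × quantity = 16 × 364/17 = 5824/17.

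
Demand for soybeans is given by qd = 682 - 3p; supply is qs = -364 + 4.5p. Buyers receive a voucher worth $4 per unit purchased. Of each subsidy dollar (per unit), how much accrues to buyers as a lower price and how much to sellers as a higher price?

Buyers gain $2.4 per unit; sellers gain $1.6 per unit

Pre-subsidy: 682 - 3p = -364 + 4.5p gives p* = 2092/15, q* = 263.6.
With the rebate, buyers effectively pay pb = ps − 4, where ps is the price sellers receive.
Demand in terms of ps becomes qd = 682 − 3(ps − 4) = 694 - 3ps. Setting this equal to supply: 694 - 3ps = -364 + 4.5ps, so ps = 2116/15.
Buyers pay pb = 2116/15 − 4 = 2056/15; q' = -364 + 4.5·(2116/15) = 270.8.
Buyers' price falls by p* − pb = 2092/15 − 2056/15 = 2.4; sellers' price rises by ps − p* = 2116/15 − 2092/15 = 1.6.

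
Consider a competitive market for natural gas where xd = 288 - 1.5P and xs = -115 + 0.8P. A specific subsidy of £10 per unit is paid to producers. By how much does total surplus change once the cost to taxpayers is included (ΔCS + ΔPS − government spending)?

Net change in total surplus = -600/23

Pre-subsidy: 288 - 1.5P = -115 + 0.8P gives P* = 4030/23, x* = 579/23.
With the subsidy, sellers receive Ps = Pb + 10 for each unit, where Pb is the price buyers pay.
Supply in terms of Pb becomes xs = -115 + 0.8(Pb + 10) = -107 + 0.8Pb. Setting this equal to demand: 288 - 1.5Pb = -107 + 0.8Pb, so Pb = 3950/23.
Sellers receive Ps = 3950/23 + 10 = 4180/23; x' = 288 − 1.5·(3950/23) = 699/23.
ΔCS = ½(579/23 + 699/23)(4030/23 − 3950/23) = 51120/529; ΔPS = ½(579/23 + 699/23)(4180/23 − 4030/23) = 95850/529.
Government spending = 10 × 699/23 = 6990/23.
Net change = 51120/529 + 95850/529 − 6990/23 = -600/23. The loss equals the DWL triangle ½·10·120/23.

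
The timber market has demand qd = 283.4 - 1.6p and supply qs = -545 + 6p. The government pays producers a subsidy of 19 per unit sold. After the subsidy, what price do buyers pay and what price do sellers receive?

Pre-subsidy: 283.4 - 1.6p = -545 + 6p gives p* = 109, q* = 109.
With the subsidy, sellers receive ps = pb + 19 for each unit, where pb is the price buyers pay.
Supply in terms of pb becomes qs = -545 + 6(pb + 19) = -431 + 6pb. Setting this equal to demand: 283.4 - 1.6pb = -431 + 6pb, so pb = 94.
Sellers receive ps = 94 + 19 = 113; q' = 283.4 − 1.6·94 = 133.

Buyers pay 94; sellers receive 113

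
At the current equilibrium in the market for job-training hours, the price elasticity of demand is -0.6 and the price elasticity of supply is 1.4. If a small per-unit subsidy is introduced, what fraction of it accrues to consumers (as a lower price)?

Consumer share = 0.7

For a small subsidy around the equilibrium, the benefit split depends on the relative slopes, which at a point are proportional to the elasticities.
Buyer share = εs/(εs + |εd|) = 1.4/(1.4 + 0.6) = 0.7; seller share = |εd|/(εs + |εd|) = 0.3.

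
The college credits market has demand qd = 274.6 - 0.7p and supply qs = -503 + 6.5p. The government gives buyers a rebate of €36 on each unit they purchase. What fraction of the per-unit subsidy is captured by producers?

Pre-subsidy: 274.6 - 0.7p = -503 + 6.5p gives p* = 108, q* = 199.
With the rebate, buyers effectively pay pb = ps − 36, where ps is the price sellers receive.
Demand in terms of ps becomes qd = 274.6 − 0.7(ps − 36) = 299.8 - 0.7ps. Setting this equal to supply: 299.8 - 0.7ps = -503 + 6.5ps, so ps = 111.5.
Buyers pay pb = 111.5 − 36 = 75.5; q' = -503 + 6.5·111.5 = 221.75.
Buyers' price falls by p* − pb = 108 − 75.5 = 32.5; sellers' price rises by ps − p* = 111.5 − 108 = 3.5.
So producers capture 3.5/36 = 7/72 of each unit of subsidy.

Producer share = 7/72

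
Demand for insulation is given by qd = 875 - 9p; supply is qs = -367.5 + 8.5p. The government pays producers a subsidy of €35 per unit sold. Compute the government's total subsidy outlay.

Pre-subsidy: 875 - 9p = -367.5 + 8.5p gives p* = 71, q* = 236.
With the subsidy, sellers receive ps = pb + 35 for each unit, where pb is the price buyers pay.
Supply in terms of pb becomes qs = -367.5 + 8.5(pb + 35) = -70 + 8.5pb. Setting this equal to demand: 875 - 9pb = -70 + 8.5pb, so pb = 54.
Sellers receive ps = 54 + 35 = 89; q' = 875 − 9·54 = 389.
Government outlay = subsidy × quantity = 35 × 389 = 13615.

Government cost = €13615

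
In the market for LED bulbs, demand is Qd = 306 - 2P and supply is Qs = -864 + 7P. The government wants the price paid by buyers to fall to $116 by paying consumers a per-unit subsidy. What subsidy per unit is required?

Required subsidy s = $18 per unit

At a buyer price of 116, quantity demanded is 306 − 2·116 = 74.
Sellers supply 74 only when they receive Ps with -864 + 7·Ps = 74, i.e. Ps = 134.
s = Ps − Pb = 134 − 116 = 18.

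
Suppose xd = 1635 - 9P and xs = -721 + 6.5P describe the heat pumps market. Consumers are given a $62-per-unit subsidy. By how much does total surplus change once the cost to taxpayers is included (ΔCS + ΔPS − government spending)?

Pre-subsidy: 1635 - 9P = -721 + 6.5P gives P* = 152, x* = 267.
With the rebate, buyers effectively pay Pb = Ps − 62, where Ps is the price sellers receive.
Demand in terms of Ps becomes xd = 1635 − 9(Ps − 62) = 2193 - 9Ps. Setting this equal to supply: 2193 - 9Ps = -721 + 6.5Ps, so Ps = 188.
Buyers pay Pb = 188 − 62 = 126; x' = -721 + 6.5·188 = 501.
ΔCS = ½(267 + 501)(152 − 126) = 9984; ΔPS = ½(267 + 501)(188 − 152) = 13824.
Government spending = 62 × 501 = 31062.
Net change = 9984 + 13824 − 31062 = -7254. The loss equals the DWL triangle ½·62·234.

Net change in total surplus = -$7254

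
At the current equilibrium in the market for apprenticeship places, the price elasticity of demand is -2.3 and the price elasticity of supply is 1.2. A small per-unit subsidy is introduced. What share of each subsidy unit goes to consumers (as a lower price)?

For a small subsidy around the equilibrium, the benefit split depends on the relative slopes, which at a point are proportional to the elasticities.
Buyer share = εs/(εs + |εd|) = 1.2/(1.2 + 2.3) = 12/35; seller share = |εd|/(εs + |εd|) = 23/35.

Consumer share = 12/35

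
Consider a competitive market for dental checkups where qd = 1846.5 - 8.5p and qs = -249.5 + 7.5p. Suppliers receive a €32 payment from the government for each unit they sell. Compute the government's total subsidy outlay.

Government cost = €27536

Pre-subsidy: 1846.5 - 8.5p = -249.5 + 7.5p gives p* = 131, q* = 733.
With the subsidy, sellers receive ps = pb + 32 for each unit, where pb is the price buyers pay.
Supply in terms of pb becomes qs = -249.5 + 7.5(pb + 32) = -9.5 + 7.5pb. Setting this equal to demand: 1846.5 - 8.5pb = -9.5 + 7.5pb, so pb = 116.
Sellers receive ps = 116 + 32 = 148; q' = 1846.5 − 8.5·116 = 860.5.
Government outlay = subsidy × quantity = 32 × 860.5 = 27536.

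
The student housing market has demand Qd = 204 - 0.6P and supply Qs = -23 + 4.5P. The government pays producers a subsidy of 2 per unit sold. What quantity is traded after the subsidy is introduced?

Pre-subsidy: 204 - 0.6P = -23 + 4.5P gives P* = 2270/51, Q* = 3014/17.
With the subsidy, sellers receive Ps = Pb + 2 for each unit, where Pb is the price buyers pay.
Supply in terms of Pb becomes Qs = -23 + 4.5(Pb + 2) = -14 + 4.5Pb. Setting this equal to demand: 204 - 0.6Pb = -14 + 4.5Pb, so Pb = 2180/51.
Sellers receive Ps = 2180/51 + 2 = 2282/51; Q' = 204 − 0.6·(2180/51) = 3032/17.

Q' = 3032/17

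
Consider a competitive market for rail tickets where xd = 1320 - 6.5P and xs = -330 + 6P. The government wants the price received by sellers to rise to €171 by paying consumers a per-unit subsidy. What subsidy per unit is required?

Required subsidy s = €75 per unit

At a seller price of 171, quantity supplied is -330 + 6·171 = 696.
Buyers absorb 696 only when they pay Pb with 1320 − 6.5·Pb = 696, i.e. Pb = 96.
s = Ps − Pb = 171 − 96 = 75.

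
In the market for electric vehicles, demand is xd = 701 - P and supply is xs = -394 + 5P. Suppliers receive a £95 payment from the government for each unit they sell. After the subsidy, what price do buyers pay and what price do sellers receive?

Pre-subsidy: 701 - P = -394 + 5P gives P* = 182.5, x* = 518.5.
With the subsidy, sellers receive Ps = Pb + 95 for each unit, where Pb is the price buyers pay.
Supply in terms of Pb becomes xs = -394 + 5(Pb + 95) = 81 + 5Pb. Setting this equal to demand: 701 - Pb = 81 + 5Pb, so Pb = 310/3.
Sellers receive Ps = 310/3 + 95 = 595/3; x' = 701 − 1·(310/3) = 1793/3.

Buyers pay 310/3; sellers receive 595/3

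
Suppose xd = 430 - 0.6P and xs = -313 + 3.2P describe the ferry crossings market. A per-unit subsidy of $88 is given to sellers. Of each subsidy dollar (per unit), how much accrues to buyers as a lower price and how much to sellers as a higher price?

Buyers gain 1408/19 per unit; sellers gain 264/19 per unit

Pre-subsidy: 430 - 0.6P = -313 + 3.2P gives P* = 3715/19, x* = 5941/19.
With the subsidy, sellers receive Ps = Pb + 88 for each unit, where Pb is the price buyers pay.
Supply in terms of Pb becomes xs = -313 + 3.2(Pb + 88) = -31.4 + 3.2Pb. Setting this equal to demand: 430 - 0.6Pb = -31.4 + 3.2Pb, so Pb = 2307/19.
Sellers receive Ps = 2307/19 + 88 = 3979/19; x' = 430 − 0.6·(2307/19) = 33929/95.
Buyers' price falls by P* − Pb = 3715/19 − 2307/19 = 1408/19; sellers' price rises by Ps − P* = 3979/19 − 3715/19 = 264/19.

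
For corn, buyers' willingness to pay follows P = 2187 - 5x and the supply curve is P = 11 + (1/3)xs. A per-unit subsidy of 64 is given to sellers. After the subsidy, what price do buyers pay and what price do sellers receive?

Pre-subsidy: 2187 - 5x = 11 + (1/3)x gives x* = 408 and P* = 147.
With the subsidy, sellers receive Ps = Pb + 64 for each unit, where Pb is the price buyers pay.
On the curves, Pb = 2187 - 5x and Ps = 11 + (1/3)x; the wedge Ps − Pb = 64 gives 11 + (1/3)x − (2187 - 5x) = 64, so x' = 420.
Then Pb = 2187 − 5·420 = 87 and Ps = 11 + (1/3)·420 = 151.

Buyers pay 87; sellers receive 151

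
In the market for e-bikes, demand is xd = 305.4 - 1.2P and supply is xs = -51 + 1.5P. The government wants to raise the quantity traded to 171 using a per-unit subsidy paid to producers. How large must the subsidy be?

Required subsidy s = 36 per unit

At x = 171, invert demand for the buyer price: Pb = (305.4 − 171)/1.2 = 112; invert supply for the seller price: Ps = (171 − (-51))/1.5 = 148.
The subsidy must fill the gap: s = Ps − Pb = 148 − 112 = 36.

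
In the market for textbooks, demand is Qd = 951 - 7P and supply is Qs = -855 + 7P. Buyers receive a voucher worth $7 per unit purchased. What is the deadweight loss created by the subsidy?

Deadweight loss = $85.75

Pre-subsidy: 951 - 7P = -855 + 7P gives P* = 129, Q* = 48.
With the rebate, buyers effectively pay Pb = Ps − 7, where Ps is the price sellers receive.
Demand in terms of Ps becomes Qd = 951 − 7(Ps − 7) = 1000 - 7Ps. Setting this equal to supply: 1000 - 7Ps = -855 + 7Ps, so Ps = 132.5.
Buyers pay Pb = 132.5 − 7 = 125.5; Q' = -855 + 7·132.5 = 72.5.
The subsidy expands output by 72.5 − 48 = 24.5 past the efficient level; on those units the gap between marginal cost and willingness to pay runs from 0 up to 7.
DWL = ½ × 7 × 24.5 = 85.75.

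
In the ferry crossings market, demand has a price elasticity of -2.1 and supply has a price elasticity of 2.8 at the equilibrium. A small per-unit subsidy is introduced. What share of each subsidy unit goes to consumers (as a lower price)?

Consumer share = 4/7

For a small subsidy around the equilibrium, the benefit split depends on the relative slopes, which at a point are proportional to the elasticities.
Buyer share = εs/(εs + |εd|) = 2.8/(2.8 + 2.1) = 4/7; seller share = |εd|/(εs + |εd|) = 3/7.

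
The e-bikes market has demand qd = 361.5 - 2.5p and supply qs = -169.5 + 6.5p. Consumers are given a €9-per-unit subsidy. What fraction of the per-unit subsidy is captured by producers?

Producer share = 5/18

Pre-subsidy: 361.5 - 2.5p = -169.5 + 6.5p gives p* = 59, q* = 214.
With the rebate, buyers effectively pay pb = ps − 9, where ps is the price sellers receive.
Demand in terms of ps becomes qd = 361.5 − 2.5(ps − 9) = 384 - 2.5ps. Setting this equal to supply: 384 - 2.5ps = -169.5 + 6.5ps, so ps = 61.5.
Buyers pay pb = 61.5 − 9 = 52.5; q' = -169.5 + 6.5·61.5 = 230.25.
Buyers' price falls by p* − pb = 59 − 52.5 = 6.5; sellers' price rises by ps − p* = 61.5 − 59 = 2.5.
So producers capture 2.5/9 = 5/18 of each unit of subsidy.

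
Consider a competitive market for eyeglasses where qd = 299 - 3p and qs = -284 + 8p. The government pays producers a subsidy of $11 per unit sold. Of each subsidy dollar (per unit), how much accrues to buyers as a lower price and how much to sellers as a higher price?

Buyers gain $8 per unit; sellers gain $3 per unit

Pre-subsidy: 299 - 3p = -284 + 8p gives p* = 53, q* = 140.
With the subsidy, sellers receive ps = pb + 11 for each unit, where pb is the price buyers pay.
Supply in terms of pb becomes qs = -284 + 8(pb + 11) = -196 + 8pb. Setting this equal to demand: 299 - 3pb = -196 + 8pb, so pb = 45.
Sellers receive ps = 45 + 11 = 56; q' = 299 − 3·45 = 164.
Buyers' price falls by p* − pb = 53 − 45 = 8; sellers' price rises by ps − p* = 56 − 53 = 3.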